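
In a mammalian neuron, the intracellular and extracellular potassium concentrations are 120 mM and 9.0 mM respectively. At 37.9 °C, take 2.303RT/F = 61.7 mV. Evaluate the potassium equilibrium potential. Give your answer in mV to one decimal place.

-69.4 mV

E = (61.7/z) · log₁₀([K⁺]_out/[K⁺]_in) with z = +1.
= (61.7/1) · log₁₀(9.0/120) = 61.70 · log₁₀(0.075)
= 61.70 · (-1.1249) = -69.41 mV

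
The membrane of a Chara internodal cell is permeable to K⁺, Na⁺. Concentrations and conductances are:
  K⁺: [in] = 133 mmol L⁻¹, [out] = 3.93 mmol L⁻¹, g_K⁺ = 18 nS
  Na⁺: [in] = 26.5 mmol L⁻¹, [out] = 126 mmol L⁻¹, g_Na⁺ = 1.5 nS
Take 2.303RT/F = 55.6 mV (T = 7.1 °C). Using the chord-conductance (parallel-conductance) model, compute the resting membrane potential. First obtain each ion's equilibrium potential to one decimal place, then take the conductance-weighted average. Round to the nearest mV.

E_K⁺ = (55.6/1)·log₁₀(3.93/133) = -85.0 mV
E_Na⁺ = (55.6/1)·log₁₀(126/26.5) = 37.6 mV
Vm = (Σ gᵢEᵢ)/(Σ gᵢ) = (18·-85.0 + 1.5·37.6) / (18 + 1.5)
= -1473.60 / 19.5 = -75.57 mV

-76 mV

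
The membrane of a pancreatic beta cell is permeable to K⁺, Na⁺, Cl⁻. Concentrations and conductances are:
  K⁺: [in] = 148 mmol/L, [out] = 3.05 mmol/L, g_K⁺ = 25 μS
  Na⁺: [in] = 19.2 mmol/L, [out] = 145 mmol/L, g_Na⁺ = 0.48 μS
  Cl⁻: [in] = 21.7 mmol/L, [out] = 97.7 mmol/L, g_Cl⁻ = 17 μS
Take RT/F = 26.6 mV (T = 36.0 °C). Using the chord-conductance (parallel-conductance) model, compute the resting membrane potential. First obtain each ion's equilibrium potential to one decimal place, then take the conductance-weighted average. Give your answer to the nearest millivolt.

E_K⁺ = (26.6/1)·ln(3.05/148) = -103.3 mV
E_Na⁺ = (26.6/1)·ln(145/19.2) = 53.8 mV
E_Cl⁻ = (26.6/-1)·ln(97.7/21.7) = -40.0 mV
Vm = (Σ gᵢEᵢ)/(Σ gᵢ) = (25·-103.3 + 0.48·53.8 + 17·-40.0) / (25 + 0.48 + 17)
= -3236.68 / 42.48 = -76.19 mV

-76 mV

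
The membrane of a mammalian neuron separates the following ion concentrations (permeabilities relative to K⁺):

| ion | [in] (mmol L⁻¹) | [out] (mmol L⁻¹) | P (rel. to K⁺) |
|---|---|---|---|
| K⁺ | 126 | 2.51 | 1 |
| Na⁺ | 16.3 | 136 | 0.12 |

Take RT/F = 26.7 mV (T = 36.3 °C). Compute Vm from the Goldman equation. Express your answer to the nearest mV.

-51 mV

Vm = 26.7 · ln[(Σ P·[cation]ₒ + Σ P·[anion]ᵢ) / (Σ P·[cation]ᵢ + Σ P·[anion]ₒ)]
Numerator = 1×2.51 + 0.12×136 = 18.83
Denominator = 1×126 + 0.12×16.3 = 128
Vm = 26.7 · ln(0.14716) = 26.7 × (-1.9162) = -51.16 mV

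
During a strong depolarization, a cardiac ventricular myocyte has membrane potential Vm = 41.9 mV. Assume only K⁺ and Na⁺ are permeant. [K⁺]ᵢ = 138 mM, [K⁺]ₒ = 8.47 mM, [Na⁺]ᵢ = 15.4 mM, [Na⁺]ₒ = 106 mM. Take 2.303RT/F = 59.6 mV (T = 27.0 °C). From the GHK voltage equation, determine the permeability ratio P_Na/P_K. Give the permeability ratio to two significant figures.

Let α = P_Na/P_K. GHK: Vm = 59.6·log₁₀[(Kₒ + α·Naₒ)/(Kᵢ + α·Naᵢ)].
10^(Vm/59.6) = 10^(41.9/59.6) = 5.0468
So 5.0468·(Kᵢ + α·Naᵢ) = Kₒ + α·Naₒ → α = (5.0468·138.0 − 8.47) / (106.0 − 5.0468·15.4)
α = (696.5 − 8.47) / (106.0 − 77.72) = 688/28.28 = 24.33

24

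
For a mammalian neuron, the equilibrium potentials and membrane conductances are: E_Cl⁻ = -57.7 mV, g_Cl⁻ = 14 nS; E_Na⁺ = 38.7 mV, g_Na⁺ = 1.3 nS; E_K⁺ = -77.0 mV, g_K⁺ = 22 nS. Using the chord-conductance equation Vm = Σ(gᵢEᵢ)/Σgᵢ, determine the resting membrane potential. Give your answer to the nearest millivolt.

Σ gᵢEᵢ = 14·(-57.7) + 1.3·(38.7) + 22·(-77.0) = -2451.49
Σ gᵢ = 14 + 1.3 + 22 = 37.3
Vm = -2451.49 / 37.3 = -65.72 mV

-66 mV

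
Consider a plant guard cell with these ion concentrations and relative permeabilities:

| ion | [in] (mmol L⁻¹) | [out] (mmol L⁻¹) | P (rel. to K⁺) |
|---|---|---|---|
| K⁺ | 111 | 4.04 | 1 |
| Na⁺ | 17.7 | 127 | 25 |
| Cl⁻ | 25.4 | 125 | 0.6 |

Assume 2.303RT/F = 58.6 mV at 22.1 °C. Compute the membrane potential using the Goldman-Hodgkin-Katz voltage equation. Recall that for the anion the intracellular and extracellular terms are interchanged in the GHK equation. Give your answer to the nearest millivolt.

Vm = 58.6 · log₁₀[(Σ P·[cation]ₒ + Σ P·[anion]ᵢ) / (Σ P·[cation]ᵢ + Σ P·[anion]ₒ)]
Numerator = 1×4.04 + 25×127 + 0.6×25.4 = 3194
Denominator = 1×111 + 25×17.7 + 0.6×125 = 628.5
Vm = 58.6 · log₁₀(5.0824) = 58.6 × (0.7061) = 41.38 mV

41 mV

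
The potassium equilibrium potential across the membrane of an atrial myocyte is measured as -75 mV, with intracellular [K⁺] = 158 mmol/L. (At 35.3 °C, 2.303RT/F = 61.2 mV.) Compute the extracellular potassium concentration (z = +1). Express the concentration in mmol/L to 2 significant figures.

Nernst: E = (61.2/1) · log₁₀([out]/[in]), so log₁₀([out]/[in]) = -75.0 × 1 / 61.2 = -1.2255.
[out]/[in] = 10^(-1.2255) = 0.0595.
[out] = 0.0595 × 158 = 9.401 mmol/L.

9.4 mmol/L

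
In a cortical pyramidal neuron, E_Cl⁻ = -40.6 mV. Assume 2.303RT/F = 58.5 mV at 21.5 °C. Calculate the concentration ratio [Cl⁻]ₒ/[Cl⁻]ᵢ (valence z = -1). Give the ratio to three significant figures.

log₁₀([out]/[in]) = E·z/(58.5) = -40.6 × -1 / 58.5 = 0.6940
[out]/[in] = 10^(0.6940) = 4.943

4.94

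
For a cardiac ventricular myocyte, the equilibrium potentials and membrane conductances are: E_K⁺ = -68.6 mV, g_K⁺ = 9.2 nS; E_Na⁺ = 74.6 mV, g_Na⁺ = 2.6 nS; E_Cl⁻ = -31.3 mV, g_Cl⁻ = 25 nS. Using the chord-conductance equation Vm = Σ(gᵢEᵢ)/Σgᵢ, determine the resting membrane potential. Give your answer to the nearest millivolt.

Σ gᵢEᵢ = 9.2·(-68.6) + 2.6·(74.6) + 25·(-31.3) = -1219.66
Σ gᵢ = 9.2 + 2.6 + 25 = 36.8
Vm = -1219.66 / 36.8 = -33.14 mV

-33 mV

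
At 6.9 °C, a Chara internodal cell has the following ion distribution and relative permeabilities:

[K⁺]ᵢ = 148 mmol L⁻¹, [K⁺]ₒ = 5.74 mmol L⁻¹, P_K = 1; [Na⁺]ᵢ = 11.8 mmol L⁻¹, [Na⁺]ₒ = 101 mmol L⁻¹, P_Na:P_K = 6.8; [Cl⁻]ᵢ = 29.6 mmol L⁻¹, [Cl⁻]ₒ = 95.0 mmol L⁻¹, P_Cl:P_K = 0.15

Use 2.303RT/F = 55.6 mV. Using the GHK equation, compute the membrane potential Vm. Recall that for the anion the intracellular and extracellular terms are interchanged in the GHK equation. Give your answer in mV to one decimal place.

25.5 mV

Vm = 55.6 · log₁₀[(Σ P·[cation]ₒ + Σ P·[anion]ᵢ) / (Σ P·[cation]ᵢ + Σ P·[anion]ₒ)]
Numerator = 1×5.74 + 6.8×101 + 0.15×29.6 = 697
Denominator = 1×148 + 6.8×11.8 + 0.15×95.0 = 242.5
Vm = 55.6 · log₁₀(2.8743) = 55.6 × (0.4585) = 25.49 mV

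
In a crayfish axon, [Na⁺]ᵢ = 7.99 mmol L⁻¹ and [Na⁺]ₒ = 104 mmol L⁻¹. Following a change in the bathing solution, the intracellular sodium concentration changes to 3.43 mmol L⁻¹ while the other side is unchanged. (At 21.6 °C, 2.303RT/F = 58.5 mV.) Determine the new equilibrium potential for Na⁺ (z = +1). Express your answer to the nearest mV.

After the shift: [Na⁺]_out = 104, [Na⁺]_in = 3.43 mmol L⁻¹.
E_new = (58.5/1)·log₁₀(104/3.43) = 58.50 · (1.4817) = 86.68 mV

87 mV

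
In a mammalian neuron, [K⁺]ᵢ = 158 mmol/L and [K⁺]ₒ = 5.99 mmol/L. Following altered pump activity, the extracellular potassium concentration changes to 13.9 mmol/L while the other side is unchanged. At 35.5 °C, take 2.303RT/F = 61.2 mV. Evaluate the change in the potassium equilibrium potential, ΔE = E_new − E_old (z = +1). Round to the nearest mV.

E_old = (61.2/1)·log₁₀(5.99/158) = -86.98 mV
E_new = (61.2/1)·log₁₀(13.9/158) = -64.61 mV
ΔE = -64.61 − (-86.98) = 22.37 mV

22 mV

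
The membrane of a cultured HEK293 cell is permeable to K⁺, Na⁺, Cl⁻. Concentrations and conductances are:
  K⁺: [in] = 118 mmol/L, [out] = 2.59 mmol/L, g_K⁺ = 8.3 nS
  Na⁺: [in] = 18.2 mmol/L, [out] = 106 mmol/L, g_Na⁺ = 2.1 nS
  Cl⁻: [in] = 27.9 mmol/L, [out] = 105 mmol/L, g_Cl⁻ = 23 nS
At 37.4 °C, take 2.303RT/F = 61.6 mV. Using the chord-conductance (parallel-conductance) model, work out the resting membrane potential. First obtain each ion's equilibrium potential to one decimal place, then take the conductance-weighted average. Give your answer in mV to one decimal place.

E_K⁺ = (61.6/1)·log₁₀(2.59/118) = -102.2 mV
E_Na⁺ = (61.6/1)·log₁₀(106/18.2) = 47.1 mV
E_Cl⁻ = (61.6/-1)·log₁₀(105/27.9) = -35.5 mV
Vm = (Σ gᵢEᵢ)/(Σ gᵢ) = (8.3·-102.2 + 2.1·47.1 + 23·-35.5) / (8.3 + 2.1 + 23)
= -1565.85 / 33.4 = -46.88 mV

-46.9 mV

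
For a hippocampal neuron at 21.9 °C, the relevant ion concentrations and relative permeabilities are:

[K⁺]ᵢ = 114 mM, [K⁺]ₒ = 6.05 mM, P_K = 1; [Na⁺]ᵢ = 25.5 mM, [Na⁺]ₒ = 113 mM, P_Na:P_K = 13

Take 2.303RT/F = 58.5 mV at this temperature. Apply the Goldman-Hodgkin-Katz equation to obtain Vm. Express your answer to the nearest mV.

Vm = 58.5 · log₁₀[(Σ P·[cation]ₒ + Σ P·[anion]ᵢ) / (Σ P·[cation]ᵢ + Σ P·[anion]ₒ)]
Numerator = 1×6.05 + 13×113 = 1475
Denominator = 1×114 + 13×25.5 = 445.5
Vm = 58.5 · log₁₀(3.311) = 58.5 × (0.5200) = 30.42 mV

30 mV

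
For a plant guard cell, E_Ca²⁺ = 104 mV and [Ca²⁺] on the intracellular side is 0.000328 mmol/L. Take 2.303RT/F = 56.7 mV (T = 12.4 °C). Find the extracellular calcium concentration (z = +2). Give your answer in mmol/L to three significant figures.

Nernst: E = (56.7/2) · log₁₀([out]/[in]), so log₁₀([out]/[in]) = 104.0 × 2 / 56.7 = 3.6684.
[out]/[in] = 10^(3.6684) = 4660.
[out] = 4660 × 0.000328 = 1.529 mmol/L.

1.53 mmol/L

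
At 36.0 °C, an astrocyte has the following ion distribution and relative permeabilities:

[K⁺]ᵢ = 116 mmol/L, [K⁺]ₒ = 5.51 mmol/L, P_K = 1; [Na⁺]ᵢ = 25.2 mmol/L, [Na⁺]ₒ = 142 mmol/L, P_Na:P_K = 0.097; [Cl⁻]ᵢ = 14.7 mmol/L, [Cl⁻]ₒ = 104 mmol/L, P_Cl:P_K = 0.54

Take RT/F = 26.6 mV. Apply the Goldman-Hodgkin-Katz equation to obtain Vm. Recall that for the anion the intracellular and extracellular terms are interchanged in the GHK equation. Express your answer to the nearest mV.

Vm = 26.6 · ln[(Σ P·[cation]ₒ + Σ P·[anion]ᵢ) / (Σ P·[cation]ᵢ + Σ P·[anion]ₒ)]
Numerator = 1×5.51 + 0.097×142 + 0.54×14.7 = 27.22
Denominator = 1×116 + 0.097×25.2 + 0.54×104 = 174.6
Vm = 26.6 · ln(0.15591) = 26.6 × (-1.8585) = -49.44 mV

-49 mV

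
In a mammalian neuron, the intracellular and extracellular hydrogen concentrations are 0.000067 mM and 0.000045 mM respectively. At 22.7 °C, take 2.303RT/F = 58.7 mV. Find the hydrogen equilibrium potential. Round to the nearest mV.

-10 mV

E = (58.7/z) · log₁₀([H⁺]_out/[H⁺]_in) with z = +1.
= (58.7/1) · log₁₀(0.000045/0.000067) = 58.70 · log₁₀(0.6716)
= 58.70 · (-0.1729) = -10.15 mV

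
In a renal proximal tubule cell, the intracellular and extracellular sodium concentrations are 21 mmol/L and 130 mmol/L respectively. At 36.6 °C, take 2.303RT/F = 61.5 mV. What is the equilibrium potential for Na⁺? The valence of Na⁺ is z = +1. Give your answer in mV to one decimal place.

48.7 mV

E = (61.5/z) · log₁₀([Na⁺]_out/[Na⁺]_in) with z = +1.
= (61.5/1) · log₁₀(130/21) = 61.50 · log₁₀(6.19)
= 61.50 · (0.7917) = 48.69 mV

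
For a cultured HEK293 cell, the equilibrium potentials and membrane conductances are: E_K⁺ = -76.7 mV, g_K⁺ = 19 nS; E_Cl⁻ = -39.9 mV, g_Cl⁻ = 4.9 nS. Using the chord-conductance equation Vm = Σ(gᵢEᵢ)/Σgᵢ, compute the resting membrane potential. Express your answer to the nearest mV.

Σ gᵢEᵢ = 19·(-76.7) + 4.9·(-39.9) = -1652.81
Σ gᵢ = 19 + 4.9 = 23.9
Vm = -1652.81 / 23.9 = -69.16 mV

-69 mV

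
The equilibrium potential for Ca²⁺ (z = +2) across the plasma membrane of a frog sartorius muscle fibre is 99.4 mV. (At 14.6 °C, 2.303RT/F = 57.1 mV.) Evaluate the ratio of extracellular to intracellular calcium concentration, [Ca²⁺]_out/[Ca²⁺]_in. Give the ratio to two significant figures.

3000

log₁₀([out]/[in]) = E·z/(57.1) = 99.4 × 2 / 57.1 = 3.4816
[out]/[in] = 10^(3.4816) = 3031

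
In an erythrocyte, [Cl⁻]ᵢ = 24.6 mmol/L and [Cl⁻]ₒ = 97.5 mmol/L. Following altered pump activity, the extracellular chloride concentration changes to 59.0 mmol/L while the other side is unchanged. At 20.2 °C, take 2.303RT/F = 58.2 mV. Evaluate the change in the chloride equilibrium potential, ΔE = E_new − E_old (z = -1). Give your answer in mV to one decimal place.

12.7 mV

E_old = (58.2/-1)·log₁₀(97.5/24.6) = -34.81 mV
E_new = (58.2/-1)·log₁₀(59.0/24.6) = -22.11 mV
ΔE = -22.11 − (-34.81) = 12.70 mV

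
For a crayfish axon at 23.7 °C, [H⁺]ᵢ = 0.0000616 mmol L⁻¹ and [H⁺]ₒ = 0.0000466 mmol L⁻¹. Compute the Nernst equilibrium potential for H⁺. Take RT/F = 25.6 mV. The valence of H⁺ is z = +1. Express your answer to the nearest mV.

-7 mV

E = (25.6/z) · ln([H⁺]_out/[H⁺]_in) with z = +1.
= (25.6/1) · ln(0.0000466/0.0000616) = 25.60 · ln(0.7565)
= 25.60 · (-0.2791) = -7.14 mV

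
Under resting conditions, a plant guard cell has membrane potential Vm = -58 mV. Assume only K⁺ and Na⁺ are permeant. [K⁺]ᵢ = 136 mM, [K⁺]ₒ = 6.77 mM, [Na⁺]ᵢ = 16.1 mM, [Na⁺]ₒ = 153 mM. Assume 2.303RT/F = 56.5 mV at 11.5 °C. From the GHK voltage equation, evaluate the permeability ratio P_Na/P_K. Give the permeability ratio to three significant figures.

0.0398

Let α = P_Na/P_K. GHK: Vm = 56.5·log₁₀[(Kₒ + α·Naₒ)/(Kᵢ + α·Naᵢ)].
10^(Vm/56.5) = 10^(-58.0/56.5) = 0.09407
So 0.09407·(Kᵢ + α·Naᵢ) = Kₒ + α·Naₒ → α = (0.09407·136.0 − 6.77) / (153.0 − 0.09407·16.1)
α = (12.79 − 6.77) / (153.0 − 1.515) = 6.024/151.5 = 0.03976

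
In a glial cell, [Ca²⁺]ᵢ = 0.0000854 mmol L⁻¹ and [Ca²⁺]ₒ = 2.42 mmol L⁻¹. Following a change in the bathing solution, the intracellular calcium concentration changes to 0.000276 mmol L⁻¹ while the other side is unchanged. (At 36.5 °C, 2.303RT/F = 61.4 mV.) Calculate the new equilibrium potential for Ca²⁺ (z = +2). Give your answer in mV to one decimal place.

121.0 mV

After the shift: [Ca²⁺]_out = 2.42, [Ca²⁺]_in = 0.000276 mmol L⁻¹.
E_new = (61.4/2)·log₁₀(2.42/0.000276) = 30.70 · (3.9429) = 121.05 mV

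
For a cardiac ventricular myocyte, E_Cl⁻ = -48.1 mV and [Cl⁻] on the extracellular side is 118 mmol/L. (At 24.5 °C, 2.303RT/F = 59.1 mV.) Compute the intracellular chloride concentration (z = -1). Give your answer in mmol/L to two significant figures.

18 mmol/L

Nernst: E = (59.1/-1) · log₁₀([out]/[in]), so log₁₀([out]/[in]) = -48.1 × -1 / 59.1 = 0.8139.
[out]/[in] = 10^(0.8139) = 6.514.
[in] = 118 / 6.514 = 18.11 mmol/L.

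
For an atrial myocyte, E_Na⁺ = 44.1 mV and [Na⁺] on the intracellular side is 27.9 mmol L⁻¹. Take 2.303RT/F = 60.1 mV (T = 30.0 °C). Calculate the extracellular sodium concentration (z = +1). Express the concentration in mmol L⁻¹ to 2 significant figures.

150 mmol L⁻¹

Nernst: E = (60.1/1) · log₁₀([out]/[in]), so log₁₀([out]/[in]) = 44.1 × 1 / 60.1 = 0.7338.
[out]/[in] = 10^(0.7338) = 5.417.
[out] = 5.417 × 27.9 = 151.1 mmol L⁻¹.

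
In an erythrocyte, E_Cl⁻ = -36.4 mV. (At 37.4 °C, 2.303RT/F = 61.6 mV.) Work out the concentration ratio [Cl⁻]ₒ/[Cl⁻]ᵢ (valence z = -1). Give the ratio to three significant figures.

log₁₀([out]/[in]) = E·z/(61.6) = -36.4 × -1 / 61.6 = 0.5909
[out]/[in] = 10^(0.5909) = 3.899

3.90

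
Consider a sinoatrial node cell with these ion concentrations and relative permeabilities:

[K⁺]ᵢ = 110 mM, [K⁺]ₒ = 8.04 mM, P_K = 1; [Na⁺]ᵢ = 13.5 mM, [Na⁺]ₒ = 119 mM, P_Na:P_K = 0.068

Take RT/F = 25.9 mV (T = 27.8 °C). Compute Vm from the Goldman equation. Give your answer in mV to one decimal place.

-49.9 mV

Vm = 25.9 · ln[(Σ P·[cation]ₒ + Σ P·[anion]ᵢ) / (Σ P·[cation]ᵢ + Σ P·[anion]ₒ)]
Numerator = 1×8.04 + 0.068×119 = 16.13
Denominator = 1×110 + 0.068×13.5 = 110.9
Vm = 25.9 · ln(0.14544) = 25.9 × (-1.9280) = -49.93 mV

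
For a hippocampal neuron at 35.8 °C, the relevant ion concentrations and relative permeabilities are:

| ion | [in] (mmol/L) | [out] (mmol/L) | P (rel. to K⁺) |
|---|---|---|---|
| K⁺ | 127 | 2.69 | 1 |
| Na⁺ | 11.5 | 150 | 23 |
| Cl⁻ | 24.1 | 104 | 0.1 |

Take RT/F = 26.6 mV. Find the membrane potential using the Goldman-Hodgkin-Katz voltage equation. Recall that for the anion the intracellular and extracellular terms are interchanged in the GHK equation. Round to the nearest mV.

Vm = 26.6 · ln[(Σ P·[cation]ₒ + Σ P·[anion]ᵢ) / (Σ P·[cation]ᵢ + Σ P·[anion]ₒ)]
Numerator = 1×2.69 + 23×150 + 0.1×24.1 = 3455
Denominator = 1×127 + 23×11.5 + 0.1×104 = 401.9
Vm = 26.6 · ln(8.5969) = 26.6 × (2.1514) = 57.23 mV

57 mV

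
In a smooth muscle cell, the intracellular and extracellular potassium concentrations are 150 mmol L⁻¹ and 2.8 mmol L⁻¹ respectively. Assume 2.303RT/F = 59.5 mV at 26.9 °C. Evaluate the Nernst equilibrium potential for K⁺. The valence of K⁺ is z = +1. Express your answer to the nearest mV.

-103 mV

E = (59.5/z) · log₁₀([K⁺]_out/[K⁺]_in) with z = +1.
= (59.5/1) · log₁₀(2.8/150) = 59.50 · log₁₀(0.01867)
= 59.50 · (-1.7289) = -102.87 mV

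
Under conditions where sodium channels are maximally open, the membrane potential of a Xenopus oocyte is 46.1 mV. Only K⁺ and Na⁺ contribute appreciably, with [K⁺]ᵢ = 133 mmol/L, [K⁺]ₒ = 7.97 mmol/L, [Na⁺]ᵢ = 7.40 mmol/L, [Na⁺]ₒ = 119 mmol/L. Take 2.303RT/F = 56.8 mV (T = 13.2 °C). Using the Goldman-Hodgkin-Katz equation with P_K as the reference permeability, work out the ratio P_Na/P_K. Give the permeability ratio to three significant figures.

Let α = P_Na/P_K. GHK: Vm = 56.8·log₁₀[(Kₒ + α·Naₒ)/(Kᵢ + α·Naᵢ)].
10^(Vm/56.8) = 10^(46.1/56.8) = 6.4807
So 6.4807·(Kᵢ + α·Naᵢ) = Kₒ + α·Naₒ → α = (6.4807·133.0 − 7.97) / (119.0 − 6.4807·7.4)
α = (861.9 − 7.97) / (119.0 − 47.96) = 854/71.04 = 12.02

12.0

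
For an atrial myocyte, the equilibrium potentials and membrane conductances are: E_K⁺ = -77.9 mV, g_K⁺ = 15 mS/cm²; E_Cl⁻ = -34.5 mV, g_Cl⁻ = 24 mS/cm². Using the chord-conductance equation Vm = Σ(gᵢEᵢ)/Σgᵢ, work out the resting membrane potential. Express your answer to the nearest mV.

Σ gᵢEᵢ = 15·(-77.9) + 24·(-34.5) = -1996.50
Σ gᵢ = 15 + 24 = 39
Vm = -1996.50 / 39 = -51.19 mV

-51 mV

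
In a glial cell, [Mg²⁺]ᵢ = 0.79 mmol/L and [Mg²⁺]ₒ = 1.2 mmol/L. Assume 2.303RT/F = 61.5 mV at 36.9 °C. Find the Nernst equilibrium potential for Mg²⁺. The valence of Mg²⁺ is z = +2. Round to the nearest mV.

E = (61.5/z) · log₁₀([Mg²⁺]_out/[Mg²⁺]_in) with z = +2.
= (61.5/2) · log₁₀(1.2/0.79) = 30.75 · log₁₀(1.519)
= 30.75 · (0.1816) = 5.58 mV

6 mV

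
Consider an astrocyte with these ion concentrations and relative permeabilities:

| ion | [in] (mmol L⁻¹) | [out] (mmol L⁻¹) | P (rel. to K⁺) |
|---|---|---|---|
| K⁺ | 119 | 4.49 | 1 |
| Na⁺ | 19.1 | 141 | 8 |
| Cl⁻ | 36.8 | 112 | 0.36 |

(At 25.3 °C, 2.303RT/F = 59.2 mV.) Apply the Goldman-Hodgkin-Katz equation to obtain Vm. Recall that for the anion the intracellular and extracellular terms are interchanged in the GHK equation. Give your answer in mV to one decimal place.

Vm = 59.2 · log₁₀[(Σ P·[cation]ₒ + Σ P·[anion]ᵢ) / (Σ P·[cation]ᵢ + Σ P·[anion]ₒ)]
Numerator = 1×4.49 + 8×141 + 0.36×36.8 = 1146
Denominator = 1×119 + 8×19.1 + 0.36×112 = 312.1
Vm = 59.2 · log₁₀(3.6708) = 59.2 × (0.5648) = 33.43 mV

33.4 mV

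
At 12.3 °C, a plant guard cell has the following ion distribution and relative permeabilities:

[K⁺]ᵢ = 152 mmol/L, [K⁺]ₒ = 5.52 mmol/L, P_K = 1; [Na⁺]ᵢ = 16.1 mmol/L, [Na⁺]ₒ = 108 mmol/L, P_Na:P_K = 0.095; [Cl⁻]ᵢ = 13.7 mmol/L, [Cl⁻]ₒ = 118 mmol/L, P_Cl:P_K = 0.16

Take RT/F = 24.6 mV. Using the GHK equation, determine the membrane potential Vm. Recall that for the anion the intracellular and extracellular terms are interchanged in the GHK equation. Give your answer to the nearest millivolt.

Vm = 24.6 · ln[(Σ P·[cation]ₒ + Σ P·[anion]ᵢ) / (Σ P·[cation]ᵢ + Σ P·[anion]ₒ)]
Numerator = 1×5.52 + 0.095×108 + 0.16×13.7 = 17.97
Denominator = 1×152 + 0.095×16.1 + 0.16×118 = 172.4
Vm = 24.6 · ln(0.10424) = 24.6 × (-2.2611) = -55.62 mV

-56 mV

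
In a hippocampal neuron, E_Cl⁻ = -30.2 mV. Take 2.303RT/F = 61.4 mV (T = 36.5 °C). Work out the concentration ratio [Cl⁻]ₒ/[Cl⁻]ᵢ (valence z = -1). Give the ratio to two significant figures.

3.1

log₁₀([out]/[in]) = E·z/(61.4) = -30.2 × -1 / 61.4 = 0.4919
[out]/[in] = 10^(0.4919) = 3.104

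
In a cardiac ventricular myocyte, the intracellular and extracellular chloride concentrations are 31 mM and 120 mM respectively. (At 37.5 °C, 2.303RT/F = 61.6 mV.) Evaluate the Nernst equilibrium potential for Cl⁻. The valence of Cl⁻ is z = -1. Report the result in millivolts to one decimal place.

E = (61.6/z) · log₁₀([Cl⁻]_out/[Cl⁻]_in) with z = -1.
For an anion, dividing by z = -1 reverses the sign.
= (61.6/-1) · log₁₀(120/31) = -61.60 · log₁₀(3.871)
= -61.60 · (0.5878) = -36.21 mV

-36.2 mV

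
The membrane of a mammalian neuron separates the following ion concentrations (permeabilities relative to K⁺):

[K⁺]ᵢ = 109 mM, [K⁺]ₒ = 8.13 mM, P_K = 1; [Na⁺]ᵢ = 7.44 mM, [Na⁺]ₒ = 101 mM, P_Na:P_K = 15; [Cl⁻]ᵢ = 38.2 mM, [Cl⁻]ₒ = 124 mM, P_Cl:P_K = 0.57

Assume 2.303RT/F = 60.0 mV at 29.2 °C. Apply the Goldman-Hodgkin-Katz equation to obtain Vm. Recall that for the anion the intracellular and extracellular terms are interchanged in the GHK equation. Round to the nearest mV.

Vm = 60.0 · log₁₀[(Σ P·[cation]ₒ + Σ P·[anion]ᵢ) / (Σ P·[cation]ᵢ + Σ P·[anion]ₒ)]
Numerator = 1×8.13 + 15×101 + 0.57×38.2 = 1545
Denominator = 1×109 + 15×7.44 + 0.57×124 = 291.3
Vm = 60.0 · log₁₀(5.3038) = 60.0 × (0.7246) = 43.48 mV

43 mV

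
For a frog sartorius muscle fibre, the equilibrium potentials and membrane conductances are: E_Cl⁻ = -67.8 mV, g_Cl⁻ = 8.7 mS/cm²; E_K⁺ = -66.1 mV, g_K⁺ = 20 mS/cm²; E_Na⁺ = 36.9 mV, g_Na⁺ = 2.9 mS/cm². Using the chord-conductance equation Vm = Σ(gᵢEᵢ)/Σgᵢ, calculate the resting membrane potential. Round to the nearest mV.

Σ gᵢEᵢ = 8.7·(-67.8) + 20·(-66.1) + 2.9·(36.9) = -1804.85
Σ gᵢ = 8.7 + 20 + 2.9 = 31.6
Vm = -1804.85 / 31.6 = -57.12 mV

-57 mV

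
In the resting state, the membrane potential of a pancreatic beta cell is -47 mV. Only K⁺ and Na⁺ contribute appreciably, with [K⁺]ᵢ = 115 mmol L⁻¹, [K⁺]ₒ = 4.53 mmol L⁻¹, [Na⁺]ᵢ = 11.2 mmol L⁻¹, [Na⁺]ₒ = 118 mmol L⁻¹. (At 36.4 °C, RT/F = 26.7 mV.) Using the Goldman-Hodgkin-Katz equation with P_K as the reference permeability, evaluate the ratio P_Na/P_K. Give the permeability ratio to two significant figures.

Let α = P_Na/P_K. GHK: Vm = 26.7·ln[(Kₒ + α·Naₒ)/(Kᵢ + α·Naᵢ)].
e^(Vm/26.7) = e^(-47.0/26.7) = 0.17199
So 0.17199·(Kᵢ + α·Naᵢ) = Kₒ + α·Naₒ → α = (0.17199·115.0 − 4.53) / (118.0 − 0.17199·11.2)
α = (19.78 − 4.53) / (118.0 − 1.926) = 15.25/116.1 = 0.1314

0.13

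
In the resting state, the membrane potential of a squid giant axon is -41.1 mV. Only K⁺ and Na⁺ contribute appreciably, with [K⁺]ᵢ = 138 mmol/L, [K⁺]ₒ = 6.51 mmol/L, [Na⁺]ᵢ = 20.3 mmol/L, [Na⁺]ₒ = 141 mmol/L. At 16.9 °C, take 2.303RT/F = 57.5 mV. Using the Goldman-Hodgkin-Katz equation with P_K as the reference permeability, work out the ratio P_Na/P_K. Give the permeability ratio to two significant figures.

Let α = P_Na/P_K. GHK: Vm = 57.5·log₁₀[(Kₒ + α·Naₒ)/(Kᵢ + α·Naᵢ)].
10^(Vm/57.5) = 10^(-41.1/57.5) = 0.19285
So 0.19285·(Kᵢ + α·Naᵢ) = Kₒ + α·Naₒ → α = (0.19285·138.0 − 6.51) / (141.0 − 0.19285·20.3)
α = (26.61 − 6.51) / (141.0 − 3.915) = 20.1/137.1 = 0.1466

0.15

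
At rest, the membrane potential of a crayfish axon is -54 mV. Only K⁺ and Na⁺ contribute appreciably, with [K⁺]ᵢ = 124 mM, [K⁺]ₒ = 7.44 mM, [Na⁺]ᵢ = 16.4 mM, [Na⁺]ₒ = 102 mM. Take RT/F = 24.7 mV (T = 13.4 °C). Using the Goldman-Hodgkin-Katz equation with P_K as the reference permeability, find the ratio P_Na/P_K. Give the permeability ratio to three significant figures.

0.0648

Let α = P_Na/P_K. GHK: Vm = 24.7·ln[(Kₒ + α·Naₒ)/(Kᵢ + α·Naᵢ)].
e^(Vm/24.7) = e^(-54.0/24.7) = 0.11234
So 0.11234·(Kᵢ + α·Naᵢ) = Kₒ + α·Naₒ → α = (0.11234·124.0 − 7.44) / (102.0 − 0.11234·16.4)
α = (13.93 − 7.44) / (102.0 − 1.842) = 6.49/100.2 = 0.0648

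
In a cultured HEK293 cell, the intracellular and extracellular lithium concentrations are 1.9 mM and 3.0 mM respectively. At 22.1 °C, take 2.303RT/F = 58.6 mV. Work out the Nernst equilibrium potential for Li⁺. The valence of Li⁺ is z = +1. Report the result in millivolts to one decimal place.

11.6 mV

E = (58.6/z) · log₁₀([Li⁺]_out/[Li⁺]_in) with z = +1.
= (58.6/1) · log₁₀(3.0/1.9) = 58.60 · log₁₀(1.579)
= 58.60 · (0.1984) = 11.62 mV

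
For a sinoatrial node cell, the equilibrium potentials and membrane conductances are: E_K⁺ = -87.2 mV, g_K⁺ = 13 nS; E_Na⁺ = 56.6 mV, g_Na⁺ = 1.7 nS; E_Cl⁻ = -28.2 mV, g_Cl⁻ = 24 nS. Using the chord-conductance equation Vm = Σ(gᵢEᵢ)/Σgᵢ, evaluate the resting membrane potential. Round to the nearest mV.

Σ gᵢEᵢ = 13·(-87.2) + 1.7·(56.6) + 24·(-28.2) = -1714.18
Σ gᵢ = 13 + 1.7 + 24 = 38.7
Vm = -1714.18 / 38.7 = -44.29 mV

-44 mV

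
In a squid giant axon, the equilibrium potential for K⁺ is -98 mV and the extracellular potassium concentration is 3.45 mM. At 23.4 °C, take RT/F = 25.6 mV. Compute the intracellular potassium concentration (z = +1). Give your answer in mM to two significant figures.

Nernst: E = (25.6/1) · ln([out]/[in]), so ln([out]/[in]) = -98.0 × 1 / 25.6 = -3.8281.
[out]/[in] = e^(-3.8281) = 0.02175.
[in] = 3.45 / 0.02175 = 158.6 mM.

160 mM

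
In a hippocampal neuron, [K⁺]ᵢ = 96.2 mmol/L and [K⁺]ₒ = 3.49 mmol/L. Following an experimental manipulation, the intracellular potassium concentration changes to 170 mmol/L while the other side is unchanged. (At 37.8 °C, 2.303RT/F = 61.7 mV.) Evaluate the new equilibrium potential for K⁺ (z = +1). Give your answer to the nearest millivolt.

-104 mV

After the shift: [K⁺]_out = 3.49, [K⁺]_in = 170 mmol/L.
E_new = (61.7/1)·log₁₀(3.49/170) = 61.70 · (-1.6876) = -104.13 mV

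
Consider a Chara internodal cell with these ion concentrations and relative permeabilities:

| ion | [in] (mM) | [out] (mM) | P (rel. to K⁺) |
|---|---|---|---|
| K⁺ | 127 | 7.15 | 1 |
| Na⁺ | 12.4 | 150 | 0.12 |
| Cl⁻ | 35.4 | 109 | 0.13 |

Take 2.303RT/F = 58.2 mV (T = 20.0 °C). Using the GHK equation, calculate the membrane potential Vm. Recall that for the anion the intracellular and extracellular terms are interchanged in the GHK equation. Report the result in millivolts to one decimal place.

Vm = 58.2 · log₁₀[(Σ P·[cation]ₒ + Σ P·[anion]ᵢ) / (Σ P·[cation]ᵢ + Σ P·[anion]ₒ)]
Numerator = 1×7.15 + 0.12×150 + 0.13×35.4 = 29.75
Denominator = 1×127 + 0.12×12.4 + 0.13×109 = 142.7
Vm = 58.2 · log₁₀(0.20855) = 58.2 × (-0.6808) = -39.62 mV

-39.6 mV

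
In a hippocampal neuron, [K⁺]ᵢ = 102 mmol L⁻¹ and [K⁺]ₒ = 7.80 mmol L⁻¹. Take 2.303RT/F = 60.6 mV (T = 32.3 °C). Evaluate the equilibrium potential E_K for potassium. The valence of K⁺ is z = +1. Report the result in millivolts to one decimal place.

-67.7 mV

E = (60.6/z) · log₁₀([K⁺]_out/[K⁺]_in) with z = +1.
= (60.6/1) · log₁₀(7.80/102) = 60.60 · log₁₀(0.07647)
= 60.60 · (-1.1165) = -67.66 mV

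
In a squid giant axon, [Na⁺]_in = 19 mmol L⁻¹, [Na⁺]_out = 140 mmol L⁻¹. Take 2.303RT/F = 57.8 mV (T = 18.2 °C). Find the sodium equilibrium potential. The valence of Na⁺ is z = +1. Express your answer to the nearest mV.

E = (57.8/z) · log₁₀([Na⁺]_out/[Na⁺]_in) with z = +1.
= (57.8/1) · log₁₀(140/19) = 57.80 · log₁₀(7.368)
= 57.80 · (0.8674) = 50.13 mV

50 mV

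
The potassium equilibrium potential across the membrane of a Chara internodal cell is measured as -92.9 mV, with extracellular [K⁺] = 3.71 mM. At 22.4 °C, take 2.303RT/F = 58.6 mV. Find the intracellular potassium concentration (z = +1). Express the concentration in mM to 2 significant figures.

140 mM

Nernst: E = (58.6/1) · log₁₀([out]/[in]), so log₁₀([out]/[in]) = -92.9 × 1 / 58.6 = -1.5853.
[out]/[in] = 10^(-1.5853) = 0.02598.
[in] = 3.71 / 0.02598 = 142.8 mM.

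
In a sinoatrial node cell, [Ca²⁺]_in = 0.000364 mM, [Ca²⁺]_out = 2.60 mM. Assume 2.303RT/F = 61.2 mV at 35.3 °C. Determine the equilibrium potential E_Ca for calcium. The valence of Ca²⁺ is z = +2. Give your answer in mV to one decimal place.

117.9 mV

E = (61.2/z) · log₁₀([Ca²⁺]_out/[Ca²⁺]_in) with z = +2.
= (61.2/2) · log₁₀(2.60/0.000364) = 30.60 · log₁₀(7143)
= 30.60 · (3.8539) = 117.93 mV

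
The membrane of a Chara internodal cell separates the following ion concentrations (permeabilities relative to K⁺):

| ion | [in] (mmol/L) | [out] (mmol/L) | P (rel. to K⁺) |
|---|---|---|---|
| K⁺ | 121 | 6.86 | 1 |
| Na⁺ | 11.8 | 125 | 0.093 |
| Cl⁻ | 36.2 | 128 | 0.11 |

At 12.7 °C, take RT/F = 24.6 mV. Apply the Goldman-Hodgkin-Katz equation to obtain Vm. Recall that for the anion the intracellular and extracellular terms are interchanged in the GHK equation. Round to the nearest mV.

Vm = 24.6 · ln[(Σ P·[cation]ₒ + Σ P·[anion]ᵢ) / (Σ P·[cation]ᵢ + Σ P·[anion]ₒ)]
Numerator = 1×6.86 + 0.093×125 + 0.11×36.2 = 22.47
Denominator = 1×121 + 0.093×11.8 + 0.11×128 = 136.2
Vm = 24.6 · ln(0.16498) = 24.6 × (-1.8019) = -44.33 mV

-44 mV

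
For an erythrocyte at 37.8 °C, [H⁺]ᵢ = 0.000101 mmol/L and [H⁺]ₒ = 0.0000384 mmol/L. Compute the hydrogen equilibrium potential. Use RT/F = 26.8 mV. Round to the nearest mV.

E = (26.8/z) · ln([H⁺]_out/[H⁺]_in) with z = +1.
= (26.8/1) · ln(0.0000384/0.000101) = 26.80 · ln(0.3802)
= 26.80 · (-0.9671) = -25.92 mV

-26 mV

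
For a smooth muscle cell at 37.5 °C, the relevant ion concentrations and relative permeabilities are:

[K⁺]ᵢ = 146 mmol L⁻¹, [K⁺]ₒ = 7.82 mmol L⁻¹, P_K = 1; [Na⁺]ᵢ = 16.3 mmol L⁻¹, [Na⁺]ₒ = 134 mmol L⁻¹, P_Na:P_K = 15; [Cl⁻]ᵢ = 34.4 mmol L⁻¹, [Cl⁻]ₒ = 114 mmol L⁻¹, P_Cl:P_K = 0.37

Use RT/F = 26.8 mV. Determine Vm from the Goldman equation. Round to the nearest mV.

41 mV

Vm = 26.8 · ln[(Σ P·[cation]ₒ + Σ P·[anion]ᵢ) / (Σ P·[cation]ᵢ + Σ P·[anion]ₒ)]
Numerator = 1×7.82 + 15×134 + 0.37×34.4 = 2031
Denominator = 1×146 + 15×16.3 + 0.37×114 = 432.7
Vm = 26.8 · ln(4.693) = 26.8 × (1.5461) = 41.43 mV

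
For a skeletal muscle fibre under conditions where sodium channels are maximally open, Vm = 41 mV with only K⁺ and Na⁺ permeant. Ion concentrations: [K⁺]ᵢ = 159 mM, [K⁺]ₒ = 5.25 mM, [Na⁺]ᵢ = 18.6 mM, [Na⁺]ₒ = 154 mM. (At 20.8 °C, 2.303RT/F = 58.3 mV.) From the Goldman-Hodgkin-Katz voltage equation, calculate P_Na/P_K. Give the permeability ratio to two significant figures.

Let α = P_Na/P_K. GHK: Vm = 58.3·log₁₀[(Kₒ + α·Naₒ)/(Kᵢ + α·Naᵢ)].
10^(Vm/58.3) = 10^(41.0/58.3) = 5.0496
So 5.0496·(Kᵢ + α·Naᵢ) = Kₒ + α·Naₒ → α = (5.0496·159.0 − 5.25) / (154.0 − 5.0496·18.6)
α = (802.9 − 5.25) / (154.0 − 93.92) = 797.6/60.08 = 13.28

13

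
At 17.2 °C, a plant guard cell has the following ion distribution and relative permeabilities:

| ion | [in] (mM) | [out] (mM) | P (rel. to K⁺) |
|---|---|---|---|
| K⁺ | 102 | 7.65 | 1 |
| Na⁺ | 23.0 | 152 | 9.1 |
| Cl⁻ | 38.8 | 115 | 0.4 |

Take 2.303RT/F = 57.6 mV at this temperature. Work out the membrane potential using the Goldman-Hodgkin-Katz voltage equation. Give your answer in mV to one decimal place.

34.3 mV

Vm = 57.6 · log₁₀[(Σ P·[cation]ₒ + Σ P·[anion]ᵢ) / (Σ P·[cation]ᵢ + Σ P·[anion]ₒ)]
Numerator = 1×7.65 + 9.1×152 + 0.4×38.8 = 1406
Denominator = 1×102 + 9.1×23.0 + 0.4×115 = 357.3
Vm = 57.6 · log₁₀(3.9361) = 57.6 × (0.5951) = 34.28 mV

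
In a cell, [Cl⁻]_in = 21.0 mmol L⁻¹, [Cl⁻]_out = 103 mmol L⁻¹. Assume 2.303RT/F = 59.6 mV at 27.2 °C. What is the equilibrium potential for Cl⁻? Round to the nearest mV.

E = (59.6/z) · log₁₀([Cl⁻]_out/[Cl⁻]_in) with z = -1.
For an anion, dividing by z = -1 reverses the sign.
= (59.6/-1) · log₁₀(103/21.0) = -59.60 · log₁₀(4.905)
= -59.60 · (0.6906) = -41.16 mV

-41 mV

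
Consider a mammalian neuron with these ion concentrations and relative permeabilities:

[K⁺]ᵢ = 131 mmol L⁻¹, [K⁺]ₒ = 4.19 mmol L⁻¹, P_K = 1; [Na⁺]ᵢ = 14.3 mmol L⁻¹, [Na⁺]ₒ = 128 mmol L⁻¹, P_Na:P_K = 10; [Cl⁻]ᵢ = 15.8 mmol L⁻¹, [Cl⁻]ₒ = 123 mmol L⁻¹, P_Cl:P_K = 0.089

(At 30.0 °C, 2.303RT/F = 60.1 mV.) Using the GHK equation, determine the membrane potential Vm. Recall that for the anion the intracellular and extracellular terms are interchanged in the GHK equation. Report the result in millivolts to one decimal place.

Vm = 60.1 · log₁₀[(Σ P·[cation]ₒ + Σ P·[anion]ᵢ) / (Σ P·[cation]ᵢ + Σ P·[anion]ₒ)]
Numerator = 1×4.19 + 10×128 + 0.089×15.8 = 1286
Denominator = 1×131 + 10×14.3 + 0.089×123 = 284.9
Vm = 60.1 · log₁₀(4.5117) = 60.1 × (0.6543) = 39.33 mV

39.3 mV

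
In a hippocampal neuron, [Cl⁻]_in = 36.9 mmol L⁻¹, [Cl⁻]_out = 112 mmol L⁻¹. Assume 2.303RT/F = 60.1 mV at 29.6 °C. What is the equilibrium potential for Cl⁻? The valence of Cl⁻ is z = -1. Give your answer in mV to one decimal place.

-29.0 mV

E = (60.1/z) · log₁₀([Cl⁻]_out/[Cl⁻]_in) with z = -1.
For an anion, dividing by z = -1 reverses the sign.
= (60.1/-1) · log₁₀(112/36.9) = -60.10 · log₁₀(3.035)
= -60.10 · (0.4822) = -28.98 mV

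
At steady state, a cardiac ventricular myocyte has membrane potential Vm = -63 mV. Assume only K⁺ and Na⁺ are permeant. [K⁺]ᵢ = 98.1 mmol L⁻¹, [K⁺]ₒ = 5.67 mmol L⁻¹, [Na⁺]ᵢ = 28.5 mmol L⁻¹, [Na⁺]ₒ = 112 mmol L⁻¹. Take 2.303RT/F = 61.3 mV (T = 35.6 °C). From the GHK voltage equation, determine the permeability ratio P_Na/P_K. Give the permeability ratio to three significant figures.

Let α = P_Na/P_K. GHK: Vm = 61.3·log₁₀[(Kₒ + α·Naₒ)/(Kᵢ + α·Naᵢ)].
10^(Vm/61.3) = 10^(-63.0/61.3) = 0.093814
So 0.093814·(Kᵢ + α·Naᵢ) = Kₒ + α·Naₒ → α = (0.093814·98.1 − 5.67) / (112.0 − 0.093814·28.5)
α = (9.203 − 5.67) / (112.0 − 2.674) = 3.533/109.3 = 0.03232

0.0323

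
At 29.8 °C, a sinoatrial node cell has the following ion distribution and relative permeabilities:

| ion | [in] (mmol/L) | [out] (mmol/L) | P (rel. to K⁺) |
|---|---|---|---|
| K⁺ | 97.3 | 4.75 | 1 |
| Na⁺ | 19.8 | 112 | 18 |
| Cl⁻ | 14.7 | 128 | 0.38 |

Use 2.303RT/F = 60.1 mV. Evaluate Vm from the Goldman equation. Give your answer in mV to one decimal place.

36.4 mV

Vm = 60.1 · log₁₀[(Σ P·[cation]ₒ + Σ P·[anion]ᵢ) / (Σ P·[cation]ᵢ + Σ P·[anion]ₒ)]
Numerator = 1×4.75 + 18×112 + 0.38×14.7 = 2026
Denominator = 1×97.3 + 18×19.8 + 0.38×128 = 502.3
Vm = 60.1 · log₁₀(4.0338) = 60.1 × (0.6057) = 36.40 mV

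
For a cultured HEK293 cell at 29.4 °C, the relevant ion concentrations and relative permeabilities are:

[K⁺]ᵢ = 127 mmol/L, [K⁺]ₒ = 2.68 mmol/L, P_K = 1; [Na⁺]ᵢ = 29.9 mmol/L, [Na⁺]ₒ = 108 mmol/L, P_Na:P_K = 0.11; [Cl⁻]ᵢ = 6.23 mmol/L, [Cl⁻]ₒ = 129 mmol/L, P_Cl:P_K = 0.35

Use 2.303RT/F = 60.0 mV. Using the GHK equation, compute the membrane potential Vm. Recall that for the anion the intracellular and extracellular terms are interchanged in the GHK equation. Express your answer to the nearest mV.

-61 mV

Vm = 60.0 · log₁₀[(Σ P·[cation]ₒ + Σ P·[anion]ᵢ) / (Σ P·[cation]ᵢ + Σ P·[anion]ₒ)]
Numerator = 1×2.68 + 0.11×108 + 0.35×6.23 = 16.74
Denominator = 1×127 + 0.11×29.9 + 0.35×129 = 175.4
Vm = 60.0 · log₁₀(0.095421) = 60.0 × (-1.0204) = -61.22 mV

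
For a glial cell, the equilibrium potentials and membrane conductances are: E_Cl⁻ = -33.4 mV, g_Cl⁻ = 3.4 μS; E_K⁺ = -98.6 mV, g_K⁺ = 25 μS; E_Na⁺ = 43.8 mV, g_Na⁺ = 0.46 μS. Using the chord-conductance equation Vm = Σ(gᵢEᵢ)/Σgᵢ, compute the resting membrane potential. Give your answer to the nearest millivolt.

-89 mV

Σ gᵢEᵢ = 3.4·(-33.4) + 25·(-98.6) + 0.46·(43.8) = -2558.41
Σ gᵢ = 3.4 + 25 + 0.46 = 28.86
Vm = -2558.41 / 28.86 = -88.65 mV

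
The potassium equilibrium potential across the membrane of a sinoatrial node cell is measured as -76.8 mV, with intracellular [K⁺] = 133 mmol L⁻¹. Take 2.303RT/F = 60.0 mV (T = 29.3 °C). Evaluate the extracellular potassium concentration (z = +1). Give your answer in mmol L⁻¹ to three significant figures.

6.98 mmol L⁻¹

Nernst: E = (60.0/1) · log₁₀([out]/[in]), so log₁₀([out]/[in]) = -76.8 × 1 / 60.0 = -1.2800.
[out]/[in] = 10^(-1.2800) = 0.05248.
[out] = 0.05248 × 133 = 6.98 mmol L⁻¹.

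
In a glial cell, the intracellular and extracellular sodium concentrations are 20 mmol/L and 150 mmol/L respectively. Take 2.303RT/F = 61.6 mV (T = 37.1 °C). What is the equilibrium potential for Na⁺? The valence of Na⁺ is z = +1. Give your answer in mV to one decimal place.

E = (61.6/z) · log₁₀([Na⁺]_out/[Na⁺]_in) with z = +1.
= (61.6/1) · log₁₀(150/20) = 61.60 · log₁₀(7.5)
= 61.60 · (0.8751) = 53.90 mV

53.9 mV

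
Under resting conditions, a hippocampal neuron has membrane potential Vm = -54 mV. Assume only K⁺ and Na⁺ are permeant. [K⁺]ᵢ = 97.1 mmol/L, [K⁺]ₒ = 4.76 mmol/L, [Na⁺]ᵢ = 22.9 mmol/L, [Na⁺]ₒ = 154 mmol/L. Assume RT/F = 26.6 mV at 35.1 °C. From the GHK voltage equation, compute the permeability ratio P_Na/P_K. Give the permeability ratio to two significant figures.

0.053

Let α = P_Na/P_K. GHK: Vm = 26.6·ln[(Kₒ + α·Naₒ)/(Kᵢ + α·Naᵢ)].
e^(Vm/26.6) = e^(-54.0/26.6) = 0.13133
So 0.13133·(Kᵢ + α·Naᵢ) = Kₒ + α·Naₒ → α = (0.13133·97.1 − 4.76) / (154.0 − 0.13133·22.9)
α = (12.75 − 4.76) / (154.0 − 3.007) = 7.992/151 = 0.05293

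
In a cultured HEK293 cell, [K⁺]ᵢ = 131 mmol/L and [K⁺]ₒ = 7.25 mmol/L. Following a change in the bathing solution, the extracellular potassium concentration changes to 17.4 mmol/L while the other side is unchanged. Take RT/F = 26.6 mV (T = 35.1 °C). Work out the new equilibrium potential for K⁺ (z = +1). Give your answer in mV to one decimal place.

After the shift: [K⁺]_out = 17.4, [K⁺]_in = 131 mmol/L.
E_new = (26.6/1)·ln(17.4/131) = 26.60 · (-2.0187) = -53.70 mV

-53.7 mV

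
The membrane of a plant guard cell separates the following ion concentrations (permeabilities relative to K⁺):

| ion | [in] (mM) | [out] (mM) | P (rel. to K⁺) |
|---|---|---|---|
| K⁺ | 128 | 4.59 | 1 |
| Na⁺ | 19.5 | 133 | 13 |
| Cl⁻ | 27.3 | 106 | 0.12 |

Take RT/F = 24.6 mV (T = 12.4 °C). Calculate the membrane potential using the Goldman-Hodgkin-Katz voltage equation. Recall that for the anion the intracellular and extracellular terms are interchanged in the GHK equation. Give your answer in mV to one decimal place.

36.5 mV

Vm = 24.6 · ln[(Σ P·[cation]ₒ + Σ P·[anion]ᵢ) / (Σ P·[cation]ᵢ + Σ P·[anion]ₒ)]
Numerator = 1×4.59 + 13×133 + 0.12×27.3 = 1737
Denominator = 1×128 + 13×19.5 + 0.12×106 = 394.2
Vm = 24.6 · ln(4.4058) = 24.6 × (1.4829) = 36.48 mV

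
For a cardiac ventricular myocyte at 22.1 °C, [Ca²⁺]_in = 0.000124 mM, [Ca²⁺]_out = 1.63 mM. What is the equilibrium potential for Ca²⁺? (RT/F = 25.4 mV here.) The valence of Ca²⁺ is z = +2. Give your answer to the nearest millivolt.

E = (25.4/z) · ln([Ca²⁺]_out/[Ca²⁺]_in) with z = +2.
= (25.4/2) · ln(1.63/0.000124) = 12.70 · ln(1.315e+04)
= 12.70 · (9.4838) = 120.44 mV

120 mV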